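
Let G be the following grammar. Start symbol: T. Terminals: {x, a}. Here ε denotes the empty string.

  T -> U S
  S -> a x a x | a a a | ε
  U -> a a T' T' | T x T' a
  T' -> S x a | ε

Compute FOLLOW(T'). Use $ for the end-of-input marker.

{$, a, x}

FIRST(S) = {ε, a}
FIRST(T') = {ε, a, x}  (via S x a)
FIRST(T) = {a}  (via U S)
FIRST(U) = {a}  (via T x T' a)
FOLLOW(T) includes $ since T is the start symbol.
FOLLOW(T): in U->T x T' a, T is followed by x T' a with FIRST {x}. Thus FOLLOW(T) = {$, x}.
FOLLOW(S): in T->U S, the suffix after S is empty, so FOLLOW(S) ⊇ FOLLOW(T) = {$, x}; in T'->S x a, S is followed by x a with FIRST {x}. Thus FOLLOW(S) = {$, x}.
FOLLOW(U): in T->U S, U is followed by S with FIRST {ε, a}; in T->U S, the suffix after U is nullable, so FOLLOW(U) ⊇ FOLLOW(T) = {$, x}. Thus FOLLOW(U) = {$, a, x}.
FOLLOW(T'): in U->a a T' T' (occurrence 1), T' is followed by T' with FIRST {ε, a, x}; in U->a a T' T' (occurrence 1), the suffix after T' is nullable, so FOLLOW(T') ⊇ FOLLOW(U) = {$, a, x}; in U->a a T' T' (occurrence 2), the suffix after T' is empty, so FOLLOW(T') ⊇ FOLLOW(U) = {$, a, x}; in U->T x T' a, T' is followed by a with FIRST {a}. Thus FOLLOW(T') = {$, a, x}.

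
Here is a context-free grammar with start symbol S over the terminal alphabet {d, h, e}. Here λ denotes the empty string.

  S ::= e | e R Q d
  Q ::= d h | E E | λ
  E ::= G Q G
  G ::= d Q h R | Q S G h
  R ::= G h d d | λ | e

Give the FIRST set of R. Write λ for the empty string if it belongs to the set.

{λ, d, e}

FIRST(S) = {e}
FIRST(Q) = {λ, d, e}  (via E E)
FIRST(G) = {d, e}  (via Q S G h)
FIRST(E) = {d, e}  (via G Q G)
FIRST(R) = {λ, d, e}  (via G h d d)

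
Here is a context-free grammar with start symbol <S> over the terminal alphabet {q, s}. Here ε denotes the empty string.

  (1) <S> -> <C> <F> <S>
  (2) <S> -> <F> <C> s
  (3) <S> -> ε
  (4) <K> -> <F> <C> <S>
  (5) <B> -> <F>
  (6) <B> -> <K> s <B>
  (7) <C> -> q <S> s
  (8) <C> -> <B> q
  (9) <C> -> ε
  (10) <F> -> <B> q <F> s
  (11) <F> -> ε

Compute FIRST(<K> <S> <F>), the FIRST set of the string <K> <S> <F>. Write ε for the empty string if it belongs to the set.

FIRST(<S>): from <S>-><C> <F> <S> we get {ε, q, s}; from <S>-><F> <C> s we get {q, s}; from <S>->ε we get {ε}. So FIRST(<S>) = {ε, q, s}.
FIRST(<K>): from <K>-><F> <C> <S> we get {ε, q, s}. So FIRST(<K>) = {ε, q, s}.
FIRST(<B>): from <B>-><F> we get {ε, q, s}; from <B>-><K> s <B> we get {q, s}. So FIRST(<B>) = {ε, q, s}.
FIRST(<C>): from <C>->q <S> s we get {q}; from <C>-><B> q we get {q, s}; from <C>->ε we get {ε}. So FIRST(<C>) = {ε, q, s}.
FIRST(<F>): from <F>-><B> q <F> s we get {q, s}; from <F>->ε we get {ε}. So FIRST(<F>) = {ε, q, s}.
FIRST(<K> <S> <F>): take FIRST of each symbol in turn, carrying on past any symbol whose FIRST contains ε; result {ε, q, s}.

{ε, q, s}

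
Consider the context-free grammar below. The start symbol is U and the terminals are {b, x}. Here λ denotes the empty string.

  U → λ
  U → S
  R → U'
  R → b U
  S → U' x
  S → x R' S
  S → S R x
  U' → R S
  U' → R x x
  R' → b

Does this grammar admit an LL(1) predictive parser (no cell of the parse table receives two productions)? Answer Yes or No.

FIRST(U) = {λ, b, x}
FIRST(R) = {b}
FIRST(S) = {b, x}
FIRST(U') = {b}
FIRST(R') = {b}
FOLLOW(U) = {$, b, x}
FOLLOW(R) = {b, x}
FOLLOW(S) = {$, b, x}
FOLLOW(U') = {b, x}
FOLLOW(R') = {b, x}
Cell M[R, b] receives both R → U' and R → b U — the grammar is not LL(1).

No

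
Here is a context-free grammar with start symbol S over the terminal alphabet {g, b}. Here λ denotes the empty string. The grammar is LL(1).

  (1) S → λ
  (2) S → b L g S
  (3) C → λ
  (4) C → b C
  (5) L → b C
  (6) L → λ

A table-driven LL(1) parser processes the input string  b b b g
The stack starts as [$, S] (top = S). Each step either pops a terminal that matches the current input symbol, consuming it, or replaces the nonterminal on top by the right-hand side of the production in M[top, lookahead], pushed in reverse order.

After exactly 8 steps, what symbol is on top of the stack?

S

step 1: stack=$ S  input=b b b g $  — expand S → b L g S
step 2: stack=$ S g L b  input=b b b g $  — match b
step 3: stack=$ S g L  input=b b g $  — expand L → b C
step 4: stack=$ S g C b  input=b b g $  — match b
step 5: stack=$ S g C  input=b g $  — expand C → b C
step 6: stack=$ S g C b  input=b g $  — match b
step 7: stack=$ S g C  input=g $  — expand C → λ
step 8: stack=$ S g  input=g $  — match g
Stack after step 8: $ S (top = S).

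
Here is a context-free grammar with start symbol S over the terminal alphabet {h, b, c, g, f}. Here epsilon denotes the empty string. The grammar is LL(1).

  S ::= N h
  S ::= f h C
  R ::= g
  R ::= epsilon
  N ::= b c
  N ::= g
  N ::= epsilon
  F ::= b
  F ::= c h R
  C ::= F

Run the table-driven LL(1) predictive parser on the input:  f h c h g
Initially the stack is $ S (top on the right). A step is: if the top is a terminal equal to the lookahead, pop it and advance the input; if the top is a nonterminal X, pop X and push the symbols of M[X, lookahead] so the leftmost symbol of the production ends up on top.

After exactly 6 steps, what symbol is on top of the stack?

step 1: stack=$ S  input=f h c h g $  — expand S ::= f h C
step 2: stack=$ C h f  input=f h c h g $  — match f
step 3: stack=$ C h  input=h c h g $  — match h
step 4: stack=$ C  input=c h g $  — expand C ::= F
step 5: stack=$ F  input=c h g $  — expand F ::= c h R
step 6: stack=$ R h c  input=c h g $  — match c
Stack after step 6: $ R h (top = h).

h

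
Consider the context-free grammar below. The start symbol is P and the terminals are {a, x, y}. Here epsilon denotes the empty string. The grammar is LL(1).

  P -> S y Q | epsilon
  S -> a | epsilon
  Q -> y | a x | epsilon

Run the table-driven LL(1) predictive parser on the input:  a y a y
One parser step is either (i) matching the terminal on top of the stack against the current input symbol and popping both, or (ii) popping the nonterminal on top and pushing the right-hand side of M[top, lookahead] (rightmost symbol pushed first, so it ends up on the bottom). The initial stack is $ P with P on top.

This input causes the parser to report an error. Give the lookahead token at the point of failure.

     Stack    Input      Action
  1  $ P      a y a y $  expand P -> S y Q
  2  $ Q y S  a y a y $  expand S -> a
  3  $ Q y a  a y a y $  match a
  4  $ Q y    y a y $    match y
  5  $ Q      a y $      expand Q -> a x
  6  $ x a    a y $      match a
  7  $ x      y $        error: top is terminal x but lookahead is y

y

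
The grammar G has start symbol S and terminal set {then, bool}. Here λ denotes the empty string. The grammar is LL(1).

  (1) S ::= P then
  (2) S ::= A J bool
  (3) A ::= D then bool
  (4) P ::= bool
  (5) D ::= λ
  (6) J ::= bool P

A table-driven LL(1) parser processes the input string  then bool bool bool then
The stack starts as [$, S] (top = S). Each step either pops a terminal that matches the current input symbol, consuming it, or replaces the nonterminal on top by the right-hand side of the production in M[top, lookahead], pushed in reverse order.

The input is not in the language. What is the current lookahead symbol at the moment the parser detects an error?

then

step 1: stack=$ S  input=then bool bool bool then $  — expand S ::= A J bool
step 2: stack=$ bool J A  input=then bool bool bool then $  — expand A ::= D then bool
step 3: stack=$ bool J bool then D  input=then bool bool bool then $  — expand D ::= λ
step 4: stack=$ bool J bool then  input=then bool bool bool then $  — match then
step 5: stack=$ bool J bool  input=bool bool bool then $  — match bool
step 6: stack=$ bool J  input=bool bool then $  — expand J ::= bool P
step 7: stack=$ bool P bool  input=bool bool then $  — match bool
step 8: stack=$ bool P  input=bool then $  — expand P ::= bool
step 9: stack=$ bool bool  input=bool then $  — match bool
step 10: stack=$ bool  input=then $  — error: top is terminal bool but lookahead is then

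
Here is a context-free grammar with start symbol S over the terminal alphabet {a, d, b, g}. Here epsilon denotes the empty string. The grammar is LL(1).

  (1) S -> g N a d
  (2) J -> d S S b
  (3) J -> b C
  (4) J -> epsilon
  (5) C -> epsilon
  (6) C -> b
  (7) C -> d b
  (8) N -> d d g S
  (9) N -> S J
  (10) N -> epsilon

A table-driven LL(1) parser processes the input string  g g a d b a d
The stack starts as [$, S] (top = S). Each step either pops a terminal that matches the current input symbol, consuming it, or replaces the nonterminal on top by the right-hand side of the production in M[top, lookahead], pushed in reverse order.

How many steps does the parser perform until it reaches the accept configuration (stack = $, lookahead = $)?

step 1: stack=$ S  input=g g a d b a d $  — expand S -> g N a d
step 2: stack=$ d a N g  input=g g a d b a d $  — match g
step 3: stack=$ d a N  input=g a d b a d $  — expand N -> S J
step 4: stack=$ d a J S  input=g a d b a d $  — expand S -> g N a d
step 5: stack=$ d a J d a N g  input=g a d b a d $  — match g
step 6: stack=$ d a J d a N  input=a d b a d $  — expand N -> epsilon
step 7: stack=$ d a J d a  input=a d b a d $  — match a
step 8: stack=$ d a J d  input=d b a d $  — match d
step 9: stack=$ d a J  input=b a d $  — expand J -> b C
step 10: stack=$ d a C b  input=b a d $  — match b
step 11: stack=$ d a C  input=a d $  — expand C -> epsilon
step 12: stack=$ d a  input=a d $  — match a
step 13: stack=$ d  input=d $  — match d
Accept reached after 13 steps.

13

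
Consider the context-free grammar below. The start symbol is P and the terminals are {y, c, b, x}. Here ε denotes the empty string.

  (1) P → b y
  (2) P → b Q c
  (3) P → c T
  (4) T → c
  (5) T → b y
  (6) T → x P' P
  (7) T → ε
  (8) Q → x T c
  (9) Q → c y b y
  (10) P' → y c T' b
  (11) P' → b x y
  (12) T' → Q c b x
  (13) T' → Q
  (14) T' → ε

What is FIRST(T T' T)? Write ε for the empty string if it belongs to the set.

FIRST(P): from P→b y we get {b}; from P→b Q c we get {b}; from P→c T we get {c}. So FIRST(P) = {b, c}.
FIRST(T): from T→c we get {c}; from T→b y we get {b}; from T→x P' P we get {x}; from T→ε we get {ε}. So FIRST(T) = {ε, b, c, x}.
FIRST(Q): from Q→x T c we get {x}; from Q→c y b y we get {c}. So FIRST(Q) = {c, x}.
FIRST(P'): from P'→y c T' b we get {y}; from P'→b x y we get {b}. So FIRST(P') = {b, y}.
FIRST(T'): from T'→Q c b x we get {c, x}; from T'→Q we get {c, x}; from T'→ε we get {ε}. So FIRST(T') = {ε, c, x}.
FIRST(T T' T): take FIRST of each symbol in turn, carrying on past any symbol whose FIRST contains ε; result {ε, b, c, x}.

{ε, b, c, x}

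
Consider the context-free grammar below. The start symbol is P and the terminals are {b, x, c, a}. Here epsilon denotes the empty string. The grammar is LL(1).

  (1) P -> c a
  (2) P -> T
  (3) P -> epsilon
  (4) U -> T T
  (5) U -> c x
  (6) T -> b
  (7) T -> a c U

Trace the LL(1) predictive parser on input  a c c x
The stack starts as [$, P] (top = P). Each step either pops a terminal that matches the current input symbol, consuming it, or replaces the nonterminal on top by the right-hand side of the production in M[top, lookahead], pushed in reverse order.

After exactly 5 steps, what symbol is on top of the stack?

     Stack    Input      Action
  1  $ P      a c c x $  expand P -> T
  2  $ T      a c c x $  expand T -> a c U
  3  $ U c a  a c c x $  match a
  4  $ U c    c c x $    match c
  5  $ U      c x $      expand U -> c x
Stack after step 5: $ x c (top = c).

c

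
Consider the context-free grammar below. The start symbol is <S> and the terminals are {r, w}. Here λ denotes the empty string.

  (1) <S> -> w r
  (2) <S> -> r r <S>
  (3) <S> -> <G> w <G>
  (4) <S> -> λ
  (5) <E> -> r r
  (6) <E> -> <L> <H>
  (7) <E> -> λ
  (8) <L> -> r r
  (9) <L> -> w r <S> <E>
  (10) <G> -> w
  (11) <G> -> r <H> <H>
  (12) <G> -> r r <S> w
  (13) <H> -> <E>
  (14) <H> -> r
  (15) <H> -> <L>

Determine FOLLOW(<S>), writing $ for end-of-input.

{$, r, w}

FIRST(<L>): from <L>->r r we get {r}; from <L>->w r <S> <E> we get {w}. So FIRST(<L>) = {r, w}.
FIRST(<G>): from <G>->w we get {w}; from <G>->r <H> <H> we get {r}; from <G>->r r <S> w we get {r}. So FIRST(<G>) = {r, w}.
FIRST(<S>): from <S>->w r we get {w}; from <S>->r r <S> we get {r}; from <S>-><G> w <G> we get {r, w}; from <S>->λ we get {λ}. So FIRST(<S>) = {λ, r, w}.
FIRST(<E>): from <E>->r r we get {r}; from <E>-><L> <H> we get {r, w}; from <E>->λ we get {λ}. So FIRST(<E>) = {λ, r, w}.
FIRST(<H>): from <H>-><E> we get {λ, r, w}; from <H>->r we get {r}; from <H>-><L> we get {r, w}. So FIRST(<H>) = {λ, r, w}.
FOLLOW(<S>) includes $ since <S> is the start symbol.
FOLLOW(<S>): in <S>->r r <S>, the suffix after <S> is empty (adds nothing new); in <L>->w r <S> <E>, <S> is followed by <E> with FIRST {λ, r, w}; in <L>->w r <S> <E>, the suffix after <S> is nullable, so FOLLOW(<S>) ⊇ FOLLOW(<L>) = {$, r, w}; in <G>->r r <S> w, <S> is followed by w with FIRST {w}. Thus FOLLOW(<S>) = {$, r, w}.
FOLLOW(<G>): in <S>-><G> w <G> (occurrence 1), <G> is followed by w <G> with FIRST {w}; in <S>-><G> w <G> (occurrence 2), the suffix after <G> is empty, so FOLLOW(<G>) ⊇ FOLLOW(<S>) = {$, r, w}. Thus FOLLOW(<G>) = {$, r, w}.
FOLLOW(<E>): in <L>->w r <S> <E>, the suffix after <E> is empty, so FOLLOW(<E>) ⊇ FOLLOW(<L>) = {$, r, w}; in <H>-><E>, the suffix after <E> is empty, so FOLLOW(<E>) ⊇ FOLLOW(<H>) = {$, r, w}. Thus FOLLOW(<E>) = {$, r, w}.
FOLLOW(<H>): in <E>-><L> <H>, the suffix after <H> is empty, so FOLLOW(<H>) ⊇ FOLLOW(<E>) = {$, r, w}; in <G>->r <H> <H> (occurrence 1), <H> is followed by <H> with FIRST {λ, r, w}; in <G>->r <H> <H> (occurrence 1), the suffix after <H> is nullable, so FOLLOW(<H>) ⊇ FOLLOW(<G>) = {$, r, w}; in <G>->r <H> <H> (occurrence 2), the suffix after <H> is empty, so FOLLOW(<H>) ⊇ FOLLOW(<G>) = {$, r, w}. Thus FOLLOW(<H>) = {$, r, w}.
FOLLOW(<L>): in <E>-><L> <H>, <L> is followed by <H> with FIRST {λ, r, w}; in <E>-><L> <H>, the suffix after <L> is nullable, so FOLLOW(<L>) ⊇ FOLLOW(<E>) = {$, r, w}; in <H>-><L>, the suffix after <L> is empty, so FOLLOW(<L>) ⊇ FOLLOW(<H>) = {$, r, w}. Thus FOLLOW(<L>) = {$, r, w}.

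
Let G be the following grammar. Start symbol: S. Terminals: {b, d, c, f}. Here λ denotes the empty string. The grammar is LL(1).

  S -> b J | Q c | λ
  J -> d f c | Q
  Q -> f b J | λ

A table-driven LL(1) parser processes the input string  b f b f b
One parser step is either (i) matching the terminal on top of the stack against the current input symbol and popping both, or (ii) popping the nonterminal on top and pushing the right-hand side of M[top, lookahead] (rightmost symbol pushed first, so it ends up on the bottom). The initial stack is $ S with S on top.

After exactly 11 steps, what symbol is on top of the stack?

      Stack    Input        Action
   1  $ S      b f b f b $  expand S -> b J
   2  $ J b    b f b f b $  match b
   3  $ J      f b f b $    expand J -> Q
   4  $ Q      f b f b $    expand Q -> f b J
   5  $ J b f  f b f b $    match f
   6  $ J b    b f b $      match b
   7  $ J      f b $        expand J -> Q
   8  $ Q      f b $        expand Q -> f b J
   9  $ J b f  f b $        match f
  10  $ J b    b $          match b
  11  $ J      $            expand J -> Q
Stack after step 11: $ Q (top = Q).

Q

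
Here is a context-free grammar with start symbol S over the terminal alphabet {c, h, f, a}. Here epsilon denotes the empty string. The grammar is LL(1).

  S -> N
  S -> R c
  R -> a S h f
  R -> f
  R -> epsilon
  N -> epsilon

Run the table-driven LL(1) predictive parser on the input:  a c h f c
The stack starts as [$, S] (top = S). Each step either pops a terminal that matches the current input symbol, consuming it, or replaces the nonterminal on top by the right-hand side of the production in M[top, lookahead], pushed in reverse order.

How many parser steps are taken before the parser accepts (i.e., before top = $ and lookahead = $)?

9

step 1: stack=$ S  input=a c h f c $  — expand S -> R c
step 2: stack=$ c R  input=a c h f c $  — expand R -> a S h f
step 3: stack=$ c f h S a  input=a c h f c $  — match a
step 4: stack=$ c f h S  input=c h f c $  — expand S -> R c
step 5: stack=$ c f h c R  input=c h f c $  — expand R -> epsilon
step 6: stack=$ c f h c  input=c h f c $  — match c
step 7: stack=$ c f h  input=h f c $  — match h
step 8: stack=$ c f  input=f c $  — match f
step 9: stack=$ c  input=c $  — match c
Accept reached after 9 steps.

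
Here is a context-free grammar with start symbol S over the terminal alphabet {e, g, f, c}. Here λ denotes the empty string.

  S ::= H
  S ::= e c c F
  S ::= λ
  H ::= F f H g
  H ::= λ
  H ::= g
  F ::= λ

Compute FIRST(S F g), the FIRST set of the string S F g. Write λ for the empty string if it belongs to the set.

FIRST(F) = {λ}
FIRST(H) = {λ, f, g}  (via F f H g)
FIRST(S) = {λ, e, f, g}  (via H)
FIRST(S F g): take FIRST of each symbol in turn, carrying on past any symbol whose FIRST contains λ; result {e, f, g}.

{e, f, g}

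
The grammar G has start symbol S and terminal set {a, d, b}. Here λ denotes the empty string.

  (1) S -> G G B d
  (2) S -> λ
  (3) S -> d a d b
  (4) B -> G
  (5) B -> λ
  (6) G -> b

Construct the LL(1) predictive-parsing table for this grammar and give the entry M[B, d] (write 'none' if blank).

FIRST(G) = {b}
FIRST(S) = {λ, b, d}  (via G G B d)
FIRST(B) = {λ, b}  (via G)
FOLLOW(S) includes $ since S is the start symbol.
FOLLOW(B): in S->G G B d, B is followed by d with FIRST {d}. Thus FOLLOW(B) = {d}.
For B -> G: FIRST(G) = {b}, so it goes in M[B, t] for t ∈ {b}.
For B -> λ: FIRST(λ) = {λ}, so it goes in M[B, t] for t ∈ {}; since λ ∈ FIRST, also for every t ∈ FOLLOW(B) = {d}.

B -> λ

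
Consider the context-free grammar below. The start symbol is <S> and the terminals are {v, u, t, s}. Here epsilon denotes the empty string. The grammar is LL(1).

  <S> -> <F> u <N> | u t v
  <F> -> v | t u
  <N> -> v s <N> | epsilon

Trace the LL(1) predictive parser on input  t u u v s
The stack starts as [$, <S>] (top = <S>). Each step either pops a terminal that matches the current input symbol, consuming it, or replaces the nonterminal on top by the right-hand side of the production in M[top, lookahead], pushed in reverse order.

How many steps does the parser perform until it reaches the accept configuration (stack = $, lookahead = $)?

9

step 1: stack=$ <S>  input=t u u v s $  — expand <S> -> <F> u <N>
step 2: stack=$ <N> u <F>  input=t u u v s $  — expand <F> -> t u
step 3: stack=$ <N> u u t  input=t u u v s $  — match t
step 4: stack=$ <N> u u  input=u u v s $  — match u
step 5: stack=$ <N> u  input=u v s $  — match u
step 6: stack=$ <N>  input=v s $  — expand <N> -> v s <N>
step 7: stack=$ <N> s v  input=v s $  — match v
step 8: stack=$ <N> s  input=s $  — match s
step 9: stack=$ <N>  input=$  — expand <N> -> epsilon
Accept reached after 9 steps.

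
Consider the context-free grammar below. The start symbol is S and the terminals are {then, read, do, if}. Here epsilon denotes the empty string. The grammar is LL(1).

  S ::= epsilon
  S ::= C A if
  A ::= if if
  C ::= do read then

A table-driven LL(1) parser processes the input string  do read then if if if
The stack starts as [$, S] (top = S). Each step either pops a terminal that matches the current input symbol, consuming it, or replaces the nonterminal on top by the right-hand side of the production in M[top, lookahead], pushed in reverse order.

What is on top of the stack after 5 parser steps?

step 1: stack=$ S  input=do read then if if if $  — expand S ::= C A if
step 2: stack=$ if A C  input=do read then if if if $  — expand C ::= do read then
step 3: stack=$ if A then read do  input=do read then if if if $  — match do
step 4: stack=$ if A then read  input=read then if if if $  — match read
step 5: stack=$ if A then  input=then if if if $  — match then
Stack after step 5: $ if A (top = A).

A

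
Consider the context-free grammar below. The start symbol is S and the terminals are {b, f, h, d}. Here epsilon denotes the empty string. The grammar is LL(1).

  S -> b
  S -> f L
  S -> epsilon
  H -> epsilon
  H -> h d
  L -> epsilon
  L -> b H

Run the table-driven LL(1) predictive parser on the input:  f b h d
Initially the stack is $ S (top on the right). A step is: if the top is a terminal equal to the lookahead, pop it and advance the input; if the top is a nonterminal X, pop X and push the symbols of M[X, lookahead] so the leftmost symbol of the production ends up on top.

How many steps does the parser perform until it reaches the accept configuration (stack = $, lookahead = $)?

     Stack  Input      Action
  1  $ S    f b h d $  expand S -> f L
  2  $ L f  f b h d $  match f
  3  $ L    b h d $    expand L -> b H
  4  $ H b  b h d $    match b
  5  $ H    h d $      expand H -> h d
  6  $ d h  h d $      match h
  7  $ d    d $        match d
Accept reached after 7 steps.

7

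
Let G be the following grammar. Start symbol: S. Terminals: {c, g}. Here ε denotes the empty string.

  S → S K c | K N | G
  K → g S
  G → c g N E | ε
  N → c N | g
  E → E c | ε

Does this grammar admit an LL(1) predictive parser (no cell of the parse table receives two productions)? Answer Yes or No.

FIRST(S) = {ε, c, g}
FIRST(K) = {g}
FIRST(G) = {ε, c}
FIRST(N) = {c, g}
FIRST(E) = {ε, c}
FOLLOW(S) = {$, c, g}
FOLLOW(K) = {c, g}
FOLLOW(G) = {$, c, g}
FOLLOW(N) = {$, c, g}
FOLLOW(E) = {$, c, g}
Cell M[E, c] receives both E → E c and E → ε — the grammar is not LL(1).

No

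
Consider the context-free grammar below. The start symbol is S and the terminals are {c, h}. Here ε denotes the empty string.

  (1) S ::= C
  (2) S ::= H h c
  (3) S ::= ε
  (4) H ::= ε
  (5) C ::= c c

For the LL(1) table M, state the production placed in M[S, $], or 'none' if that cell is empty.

FIRST(H): from H::=ε we get {ε}. So FIRST(H) = {ε}.
FIRST(C): from C::=c c we get {c}. So FIRST(C) = {c}.
FIRST(S): from S::=C we get {c}; from S::=H h c we get {h}; from S::=ε we get {ε}. So FIRST(S) = {ε, c, h}.
FOLLOW(S) includes $ since S is the start symbol.
FOLLOW(S): S appears on no right-hand side. Thus FOLLOW(S) = {$}.
For S ::= C: FIRST(C) = {c}, so it goes in M[S, t] for t ∈ {c}.
For S ::= H h c: FIRST(H h c) = {h}, so it goes in M[S, t] for t ∈ {h}.
For S ::= ε: FIRST(ε) = {ε}, so it goes in M[S, t] for t ∈ {}; since ε ∈ FIRST, also for every t ∈ FOLLOW(S) = {$}.

S ::= ε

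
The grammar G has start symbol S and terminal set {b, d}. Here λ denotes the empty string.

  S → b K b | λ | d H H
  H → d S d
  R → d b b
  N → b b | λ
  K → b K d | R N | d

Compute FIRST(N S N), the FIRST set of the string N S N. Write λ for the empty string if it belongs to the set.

{λ, b, d}

FIRST(S) = {λ, b, d}
FIRST(H) = {d}
FIRST(R) = {d}
FIRST(N) = {λ, b}
FIRST(K) = {b, d}  (via R N)
FIRST(N S N): take FIRST of each symbol in turn, carrying on past any symbol whose FIRST contains λ; result {λ, b, d}.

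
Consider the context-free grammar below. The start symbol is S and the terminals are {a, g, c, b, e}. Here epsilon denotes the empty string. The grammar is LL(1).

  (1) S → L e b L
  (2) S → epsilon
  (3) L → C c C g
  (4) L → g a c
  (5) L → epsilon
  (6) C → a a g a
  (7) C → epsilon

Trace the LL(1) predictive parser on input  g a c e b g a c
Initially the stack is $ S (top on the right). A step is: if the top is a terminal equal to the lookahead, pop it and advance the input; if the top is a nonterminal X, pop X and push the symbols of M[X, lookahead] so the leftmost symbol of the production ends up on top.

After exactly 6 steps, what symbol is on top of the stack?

     Stack          Input              Action
  1  $ S            g a c e b g a c $  expand S → L e b L
  2  $ L b e L      g a c e b g a c $  expand L → g a c
  3  $ L b e c a g  g a c e b g a c $  match g
  4  $ L b e c a    a c e b g a c $    match a
  5  $ L b e c      c e b g a c $      match c
  6  $ L b e        e b g a c $        match e
Stack after step 6: $ L b (top = b).

b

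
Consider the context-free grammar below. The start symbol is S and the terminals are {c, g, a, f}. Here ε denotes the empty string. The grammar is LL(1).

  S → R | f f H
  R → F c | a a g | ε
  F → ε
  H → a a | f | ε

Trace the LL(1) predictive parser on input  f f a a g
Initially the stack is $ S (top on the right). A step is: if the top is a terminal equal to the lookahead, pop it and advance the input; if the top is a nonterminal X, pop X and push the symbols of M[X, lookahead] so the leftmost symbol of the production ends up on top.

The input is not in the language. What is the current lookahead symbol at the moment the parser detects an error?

g

step 1: stack=$ S  input=f f a a g $  — expand S → f f H
step 2: stack=$ H f f  input=f f a a g $  — match f
step 3: stack=$ H f  input=f a a g $  — match f
step 4: stack=$ H  input=a a g $  — expand H → a a
step 5: stack=$ a a  input=a a g $  — match a
step 6: stack=$ a  input=a g $  — match a
step 7: stack=$  input=g $  — error: stack empty but input remains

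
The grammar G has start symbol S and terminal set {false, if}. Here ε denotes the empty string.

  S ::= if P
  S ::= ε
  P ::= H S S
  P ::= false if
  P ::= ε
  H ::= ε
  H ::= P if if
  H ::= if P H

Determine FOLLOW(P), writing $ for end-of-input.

{$, false, if}

FIRST(S): from S::=if P we get {if}; from S::=ε we get {ε}. So FIRST(S) = {ε, if}.
FIRST(P): from P::=H S S we get {ε, false, if}; from P::=false if we get {false}; from P::=ε we get {ε}. So FIRST(P) = {ε, false, if}.
FIRST(H): from H::=ε we get {ε}; from H::=P if if we get {false, if}; from H::=if P H we get {if}. So FIRST(H) = {ε, false, if}.
FOLLOW(S) includes $ since S is the start symbol.
FOLLOW(S): in P::=H S S (occurrence 1), S is followed by S with FIRST {ε, if}; in P::=H S S (occurrence 1), the suffix after S is nullable, so FOLLOW(S) ⊇ FOLLOW(P) = {$, false, if}; in P::=H S S (occurrence 2), the suffix after S is empty, so FOLLOW(S) ⊇ FOLLOW(P) = {$, false, if}. Thus FOLLOW(S) = {$, false, if}.
FOLLOW(P): in S::=if P, the suffix after P is empty, so FOLLOW(P) ⊇ FOLLOW(S) = {$, false, if}; in H::=P if if, P is followed by if if with FIRST {if}; in H::=if P H, P is followed by H with FIRST {ε, false, if}; in H::=if P H, the suffix after P is nullable, so FOLLOW(P) ⊇ FOLLOW(H) = {$, false, if}. Thus FOLLOW(P) = {$, false, if}.
FOLLOW(H): in P::=H S S, H is followed by S S with FIRST {ε, if}; in P::=H S S, the suffix after H is nullable, so FOLLOW(H) ⊇ FOLLOW(P) = {$, false, if}; in H::=if P H, the suffix after H is empty (adds nothing new). Thus FOLLOW(H) = {$, false, if}.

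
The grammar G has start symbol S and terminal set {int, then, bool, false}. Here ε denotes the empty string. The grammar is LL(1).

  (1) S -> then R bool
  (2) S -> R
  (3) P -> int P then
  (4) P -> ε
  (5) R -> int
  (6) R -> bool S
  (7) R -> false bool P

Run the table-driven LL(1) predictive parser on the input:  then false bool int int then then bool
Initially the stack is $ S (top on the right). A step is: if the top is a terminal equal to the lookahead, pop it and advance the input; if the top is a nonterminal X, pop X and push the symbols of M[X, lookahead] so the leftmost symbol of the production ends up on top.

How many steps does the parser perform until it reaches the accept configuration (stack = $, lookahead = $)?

13

step 1: stack=$ S  input=then false bool int int then then bool $  — expand S -> then R bool
step 2: stack=$ bool R then  input=then false bool int int then then bool $  — match then
step 3: stack=$ bool R  input=false bool int int then then bool $  — expand R -> false bool P
step 4: stack=$ bool P bool false  input=false bool int int then then bool $  — match false
step 5: stack=$ bool P bool  input=bool int int then then bool $  — match bool
step 6: stack=$ bool P  input=int int then then bool $  — expand P -> int P then
step 7: stack=$ bool then P int  input=int int then then bool $  — match int
step 8: stack=$ bool then P  input=int then then bool $  — expand P -> int P then
step 9: stack=$ bool then then P int  input=int then then bool $  — match int
step 10: stack=$ bool then then P  input=then then bool $  — expand P -> ε
step 11: stack=$ bool then then  input=then then bool $  — match then
step 12: stack=$ bool then  input=then bool $  — match then
step 13: stack=$ bool  input=bool $  — match bool
Accept reached after 13 steps.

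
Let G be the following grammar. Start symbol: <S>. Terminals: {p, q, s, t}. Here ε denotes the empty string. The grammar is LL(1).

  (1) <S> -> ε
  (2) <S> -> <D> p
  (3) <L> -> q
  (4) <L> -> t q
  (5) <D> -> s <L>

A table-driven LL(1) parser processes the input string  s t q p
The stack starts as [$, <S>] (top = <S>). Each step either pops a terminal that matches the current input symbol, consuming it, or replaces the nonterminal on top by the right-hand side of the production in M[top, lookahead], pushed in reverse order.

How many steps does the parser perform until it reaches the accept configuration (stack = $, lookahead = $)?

     Stack      Input      Action
  1  $ <S>      s t q p $  expand <S> -> <D> p
  2  $ p <D>    s t q p $  expand <D> -> s <L>
  3  $ p <L> s  s t q p $  match s
  4  $ p <L>    t q p $    expand <L> -> t q
  5  $ p q t    t q p $    match t
  6  $ p q      q p $      match q
  7  $ p        p $        match p
Accept reached after 7 steps.

7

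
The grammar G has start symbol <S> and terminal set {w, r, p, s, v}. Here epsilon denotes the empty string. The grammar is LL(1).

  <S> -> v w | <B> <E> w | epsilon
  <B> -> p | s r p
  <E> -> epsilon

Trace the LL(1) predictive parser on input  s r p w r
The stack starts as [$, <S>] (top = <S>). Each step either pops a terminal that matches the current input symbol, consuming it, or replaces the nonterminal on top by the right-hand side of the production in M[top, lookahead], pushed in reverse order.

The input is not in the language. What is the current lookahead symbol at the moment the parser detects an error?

     Stack          Input        Action
  1  $ <S>          s r p w r $  expand <S> -> <B> <E> w
  2  $ w <E> <B>    s r p w r $  expand <B> -> s r p
  3  $ w <E> p r s  s r p w r $  match s
  4  $ w <E> p r    r p w r $    match r
  5  $ w <E> p      p w r $      match p
  6  $ w <E>        w r $        expand <E> -> epsilon
  7  $ w            w r $        match w
  8  $              r $          error: stack empty but input remains

r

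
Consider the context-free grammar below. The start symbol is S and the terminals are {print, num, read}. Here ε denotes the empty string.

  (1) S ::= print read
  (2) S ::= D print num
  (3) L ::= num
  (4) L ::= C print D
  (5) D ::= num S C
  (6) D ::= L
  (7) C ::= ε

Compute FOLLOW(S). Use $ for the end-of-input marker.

FIRST(C): from C::=ε we get {ε}. So FIRST(C) = {ε}.
FIRST(L): from L::=num we get {num}; from L::=C print D we get {print}. So FIRST(L) = {num, print}.
FIRST(D): from D::=num S C we get {num}; from D::=L we get {num, print}. So FIRST(D) = {num, print}.
FIRST(S): from S::=print read we get {print}; from S::=D print num we get {num, print}. So FIRST(S) = {num, print}.
FOLLOW(S) includes $ since S is the start symbol.
FOLLOW(S): in D::=num S C, S is followed by C with FIRST {ε}; in D::=num S C, the suffix after S is nullable, so FOLLOW(S) ⊇ FOLLOW(D) = {print}. Thus FOLLOW(S) = {$, print}.
FOLLOW(L): in D::=L, the suffix after L is empty, so FOLLOW(L) ⊇ FOLLOW(D) = {print}. Thus FOLLOW(L) = {print}.
FOLLOW(D): in S::=D print num, D is followed by print num with FIRST {print}; in L::=C print D, the suffix after D is empty, so FOLLOW(D) ⊇ FOLLOW(L) = {print}. Thus FOLLOW(D) = {print}.
FOLLOW(C): in L::=C print D, C is followed by print D with FIRST {print}; in D::=num S C, the suffix after C is empty, so FOLLOW(C) ⊇ FOLLOW(D) = {print}. Thus FOLLOW(C) = {print}.

{$, print}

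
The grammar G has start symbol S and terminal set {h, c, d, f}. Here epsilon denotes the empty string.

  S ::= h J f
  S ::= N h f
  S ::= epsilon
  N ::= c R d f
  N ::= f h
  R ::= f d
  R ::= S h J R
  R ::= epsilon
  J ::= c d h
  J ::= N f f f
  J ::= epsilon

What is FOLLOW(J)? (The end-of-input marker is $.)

{c, d, f, h}

FIRST(N): from N::=c R d f we get {c}; from N::=f h we get {f}. So FIRST(N) = {c, f}.
FIRST(S): from S::=h J f we get {h}; from S::=N h f we get {c, f}; from S::=epsilon we get {epsilon}. So FIRST(S) = {epsilon, c, f, h}.
FIRST(J): from J::=c d h we get {c}; from J::=N f f f we get {c, f}; from J::=epsilon we get {epsilon}. So FIRST(J) = {epsilon, c, f}.
FIRST(R): from R::=f d we get {f}; from R::=S h J R we get {c, f, h}; from R::=epsilon we get {epsilon}. So FIRST(R) = {epsilon, c, f, h}.
FOLLOW(S) includes $ since S is the start symbol.
FOLLOW(S): in R::=S h J R, S is followed by h J R with FIRST {h}. Thus FOLLOW(S) = {$, h}.
FOLLOW(N): in S::=N h f, N is followed by h f with FIRST {h}; in J::=N f f f, N is followed by f f f with FIRST {f}. Thus FOLLOW(N) = {f, h}.
FOLLOW(R): in N::=c R d f, R is followed by d f with FIRST {d}; in R::=S h J R, the suffix after R is empty (adds nothing new). Thus FOLLOW(R) = {d}.
FOLLOW(J): in S::=h J f, J is followed by f with FIRST {f}; in R::=S h J R, J is followed by R with FIRST {epsilon, c, f, h}; in R::=S h J R, the suffix after J is nullable, so FOLLOW(J) ⊇ FOLLOW(R) = {d}. Thus FOLLOW(J) = {c, d, f, h}.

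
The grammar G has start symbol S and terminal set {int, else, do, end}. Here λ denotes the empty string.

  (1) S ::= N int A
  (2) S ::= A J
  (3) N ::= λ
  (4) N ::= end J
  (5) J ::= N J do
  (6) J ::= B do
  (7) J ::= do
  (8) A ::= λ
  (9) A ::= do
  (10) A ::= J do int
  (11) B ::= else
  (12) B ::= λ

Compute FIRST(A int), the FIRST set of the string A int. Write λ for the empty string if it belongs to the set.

{do, else, end, int}

FIRST(N) = {λ, end}
FIRST(B) = {λ, else}
FIRST(J) = {do, else, end}  (via N J do, B do)
FIRST(A) = {λ, do, else, end}  (via J do int)
FIRST(S) = {do, else, end, int}  (via N int A, A J)
FIRST(A int): take FIRST of each symbol in turn, carrying on past any symbol whose FIRST contains λ; result {do, else, end, int}.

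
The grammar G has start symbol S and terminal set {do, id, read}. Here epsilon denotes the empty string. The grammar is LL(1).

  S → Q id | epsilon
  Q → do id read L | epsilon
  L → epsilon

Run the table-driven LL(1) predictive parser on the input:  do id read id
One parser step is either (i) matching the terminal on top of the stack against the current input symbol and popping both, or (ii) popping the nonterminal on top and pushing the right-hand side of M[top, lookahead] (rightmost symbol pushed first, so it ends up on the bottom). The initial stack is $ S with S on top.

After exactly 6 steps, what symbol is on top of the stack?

step 1: stack=$ S  input=do id read id $  — expand S → Q id
step 2: stack=$ id Q  input=do id read id $  — expand Q → do id read L
step 3: stack=$ id L read id do  input=do id read id $  — match do
step 4: stack=$ id L read id  input=id read id $  — match id
step 5: stack=$ id L read  input=read id $  — match read
step 6: stack=$ id L  input=id $  — expand L → epsilon
Stack after step 6: $ id (top = id).

id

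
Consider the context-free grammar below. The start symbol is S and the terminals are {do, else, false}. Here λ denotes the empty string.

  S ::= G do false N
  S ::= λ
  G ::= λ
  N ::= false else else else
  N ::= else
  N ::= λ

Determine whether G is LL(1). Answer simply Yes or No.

FIRST(S) = {λ, do}
FIRST(G) = {λ}
FIRST(N) = {λ, else, false}
FOLLOW(S) = {$}
FOLLOW(G) = {do}
FOLLOW(N) = {$}
Each cell of M receives at most one production.

Yes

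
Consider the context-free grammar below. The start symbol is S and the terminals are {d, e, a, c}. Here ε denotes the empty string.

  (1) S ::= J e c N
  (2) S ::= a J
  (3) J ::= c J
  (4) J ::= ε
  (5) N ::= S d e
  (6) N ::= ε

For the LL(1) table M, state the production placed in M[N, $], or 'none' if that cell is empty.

N ::= ε

FIRST(J): from J::=c J we get {c}; from J::=ε we get {ε}. So FIRST(J) = {ε, c}.
FIRST(S): from S::=J e c N we get {c, e}; from S::=a J we get {a}. So FIRST(S) = {a, c, e}.
FIRST(N): from N::=S d e we get {a, c, e}; from N::=ε we get {ε}. So FIRST(N) = {ε, a, c, e}.
FOLLOW(S) includes $ since S is the start symbol.
FOLLOW(S): in N::=S d e, S is followed by d e with FIRST {d}. Thus FOLLOW(S) = {$, d}.
FOLLOW(N): in S::=J e c N, the suffix after N is empty, so FOLLOW(N) ⊇ FOLLOW(S) = {$, d}. Thus FOLLOW(N) = {$, d}.
For N ::= S d e: FIRST(S d e) = {a, c, e}, so it goes in M[N, t] for t ∈ {a, c, e}.
For N ::= ε: FIRST(ε) = {ε}, so it goes in M[N, t] for t ∈ {}; since ε ∈ FIRST, also for every t ∈ FOLLOW(N) = {$, d}.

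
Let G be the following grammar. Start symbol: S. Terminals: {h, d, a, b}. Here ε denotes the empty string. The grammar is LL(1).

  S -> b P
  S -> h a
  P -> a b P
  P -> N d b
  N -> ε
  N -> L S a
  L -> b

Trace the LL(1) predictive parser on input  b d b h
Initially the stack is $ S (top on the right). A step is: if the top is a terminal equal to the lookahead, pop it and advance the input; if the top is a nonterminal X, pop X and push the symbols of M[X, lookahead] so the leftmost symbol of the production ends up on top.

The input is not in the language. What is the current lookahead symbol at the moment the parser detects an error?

h

step 1: stack=$ S  input=b d b h $  — expand S -> b P
step 2: stack=$ P b  input=b d b h $  — match b
step 3: stack=$ P  input=d b h $  — expand P -> N d b
step 4: stack=$ b d N  input=d b h $  — expand N -> ε
step 5: stack=$ b d  input=d b h $  — match d
step 6: stack=$ b  input=b h $  — match b
step 7: stack=$  input=h $  — error: stack empty but input remains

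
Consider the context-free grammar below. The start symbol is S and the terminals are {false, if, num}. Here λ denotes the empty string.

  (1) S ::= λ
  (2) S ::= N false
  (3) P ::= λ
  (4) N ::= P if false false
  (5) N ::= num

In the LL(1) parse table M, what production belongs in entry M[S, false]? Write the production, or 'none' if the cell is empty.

none

FIRST(P): from P::=λ we get {λ}. So FIRST(P) = {λ}.
FIRST(N): from N::=P if false false we get {if}; from N::=num we get {num}. So FIRST(N) = {if, num}.
FIRST(S): from S::=λ we get {λ}; from S::=N false we get {if, num}. So FIRST(S) = {λ, if, num}.
FOLLOW(S) includes $ since S is the start symbol.
FOLLOW(S): S appears on no right-hand side. Thus FOLLOW(S) = {$}.
For S ::= λ: FIRST(λ) = {λ}, so it goes in M[S, t] for t ∈ {}; since λ ∈ FIRST, also for every t ∈ FOLLOW(S) = {$}.
For S ::= N false: FIRST(N false) = {if, num}, so it goes in M[S, t] for t ∈ {if, num}.
None of these place a production in M[S, false].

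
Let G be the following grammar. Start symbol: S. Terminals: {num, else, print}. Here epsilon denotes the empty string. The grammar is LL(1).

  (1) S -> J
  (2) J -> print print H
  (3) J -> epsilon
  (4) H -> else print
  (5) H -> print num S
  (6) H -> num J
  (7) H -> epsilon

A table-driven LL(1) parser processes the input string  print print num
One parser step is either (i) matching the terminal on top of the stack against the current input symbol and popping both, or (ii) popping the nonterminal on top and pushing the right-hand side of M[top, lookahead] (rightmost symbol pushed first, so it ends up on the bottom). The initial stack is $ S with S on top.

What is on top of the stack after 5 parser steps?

step 1: stack=$ S  input=print print num $  — expand S -> J
step 2: stack=$ J  input=print print num $  — expand J -> print print H
step 3: stack=$ H print print  input=print print num $  — match print
step 4: stack=$ H print  input=print num $  — match print
step 5: stack=$ H  input=num $  — expand H -> num J
Stack after step 5: $ J num (top = num).

num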